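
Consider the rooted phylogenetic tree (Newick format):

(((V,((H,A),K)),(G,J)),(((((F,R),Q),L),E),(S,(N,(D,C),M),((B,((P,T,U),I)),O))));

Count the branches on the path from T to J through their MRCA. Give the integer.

The MRCA of T and J is the root of the tree.
From T up to that node: 7 branches. From J up to the same node: 3 branches. Total: 7 + 3 = 10.

10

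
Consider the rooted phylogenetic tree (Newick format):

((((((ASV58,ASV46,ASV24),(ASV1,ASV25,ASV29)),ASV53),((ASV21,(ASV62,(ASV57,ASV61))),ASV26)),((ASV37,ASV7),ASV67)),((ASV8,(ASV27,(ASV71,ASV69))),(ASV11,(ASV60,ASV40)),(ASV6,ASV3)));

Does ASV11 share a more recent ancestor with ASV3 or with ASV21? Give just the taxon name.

ASV3

The MRCA of ASV11 and ASV3 subtends ((ASV8,(ASV27,(ASV71,ASV69))),(ASV11,(ASV60,ASV40)),(ASV6,ASV3)) (9 taxa).
The MRCA of ASV11 and ASV21 is the root, subtending the entire tree (24 taxa).
The first is nested inside the second, so ASV11 shares a more recent common ancestor with ASV3.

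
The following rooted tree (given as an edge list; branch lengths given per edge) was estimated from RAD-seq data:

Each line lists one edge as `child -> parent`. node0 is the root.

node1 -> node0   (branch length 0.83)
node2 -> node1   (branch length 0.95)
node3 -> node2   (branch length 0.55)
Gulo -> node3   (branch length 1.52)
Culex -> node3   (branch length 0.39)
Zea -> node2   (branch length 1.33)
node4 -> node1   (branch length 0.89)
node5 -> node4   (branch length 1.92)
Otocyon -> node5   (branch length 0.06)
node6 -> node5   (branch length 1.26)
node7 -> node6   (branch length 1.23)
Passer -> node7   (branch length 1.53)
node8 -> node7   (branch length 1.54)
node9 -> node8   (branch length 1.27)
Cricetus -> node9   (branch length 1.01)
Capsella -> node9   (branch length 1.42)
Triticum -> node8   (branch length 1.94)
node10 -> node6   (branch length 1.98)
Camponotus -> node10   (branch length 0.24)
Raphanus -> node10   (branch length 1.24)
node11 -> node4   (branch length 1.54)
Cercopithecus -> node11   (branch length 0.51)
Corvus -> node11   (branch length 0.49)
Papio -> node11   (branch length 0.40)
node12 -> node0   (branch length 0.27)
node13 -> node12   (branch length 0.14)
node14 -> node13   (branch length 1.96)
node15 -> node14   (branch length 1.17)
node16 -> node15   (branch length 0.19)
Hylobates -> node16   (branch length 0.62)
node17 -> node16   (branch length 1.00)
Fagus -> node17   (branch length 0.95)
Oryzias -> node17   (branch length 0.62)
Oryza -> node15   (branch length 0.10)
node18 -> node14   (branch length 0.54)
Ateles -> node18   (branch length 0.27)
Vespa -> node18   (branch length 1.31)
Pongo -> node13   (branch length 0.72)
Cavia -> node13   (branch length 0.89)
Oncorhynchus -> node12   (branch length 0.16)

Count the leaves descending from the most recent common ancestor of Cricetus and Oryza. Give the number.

22

The MRCA of Cricetus and Oryza is the root, so the clade is the entire tree.
That clade contains 22 terminal taxa: Ateles, Camponotus, Capsella, Cavia, Cercopithecus, Corvus, Cricetus, Culex, Fagus, Gulo, Hylobates, Oncorhynchus, Oryza, Oryzias, Otocyon, Papio, Passer, Pongo, Raphanus, Triticum, Vespa, Zea.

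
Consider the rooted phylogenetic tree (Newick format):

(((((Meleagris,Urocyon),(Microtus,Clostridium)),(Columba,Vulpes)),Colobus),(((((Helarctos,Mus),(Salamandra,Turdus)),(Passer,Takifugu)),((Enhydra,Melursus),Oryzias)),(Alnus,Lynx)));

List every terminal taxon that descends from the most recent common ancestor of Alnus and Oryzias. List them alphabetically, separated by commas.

Tracing Alnus: it sits inside (Alnus,Lynx).
Tracing Oryzias: it sits inside ((Enhydra,Melursus),Oryzias).
The smallest clade enclosing both is (((((Helarctos,Mus),(Salamandra,Turdus)),(Passer,Takifugu)),((Enhydra,Melursus),Oryzias)),(Alnus,Lynx)); the answer is its 11 terminal taxa in alphabetical order.

Alnus, Enhydra, Helarctos, Lynx, Melursus, Mus, Oryzias, Passer, Salamandra, Takifugu, Turdus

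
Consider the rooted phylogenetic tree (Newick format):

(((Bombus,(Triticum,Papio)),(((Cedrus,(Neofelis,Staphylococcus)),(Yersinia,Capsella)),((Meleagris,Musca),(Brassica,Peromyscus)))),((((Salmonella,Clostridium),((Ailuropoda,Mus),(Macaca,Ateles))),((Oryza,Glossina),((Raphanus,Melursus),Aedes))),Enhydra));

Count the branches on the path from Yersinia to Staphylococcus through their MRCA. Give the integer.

The MRCA of Yersinia and Staphylococcus is the node subtending ((Cedrus,(Neofelis,Staphylococcus)),(Yersinia,Capsella)).
From Yersinia up to that node: 2 branches. From Staphylococcus up to the same node: 3 branches. Total: 2 + 3 = 5.

5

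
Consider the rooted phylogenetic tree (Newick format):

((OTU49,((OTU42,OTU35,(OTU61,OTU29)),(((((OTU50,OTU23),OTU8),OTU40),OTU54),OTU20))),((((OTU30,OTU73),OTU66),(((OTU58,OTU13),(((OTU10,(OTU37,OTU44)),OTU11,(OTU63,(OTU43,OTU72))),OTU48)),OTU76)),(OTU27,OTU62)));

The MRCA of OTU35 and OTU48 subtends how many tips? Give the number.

27

The MRCA of OTU35 and OTU48 is the root, so the clade is the entire tree.
That clade contains 27 terminal taxa: OTU10, OTU11, OTU13, OTU20, OTU23, OTU27, OTU29, OTU30, OTU35, OTU37, OTU40, OTU42, OTU43, OTU44, OTU48, OTU49, OTU50, OTU54, OTU58, OTU61, OTU62, OTU63, OTU66, OTU72, OTU73, OTU76, OTU8.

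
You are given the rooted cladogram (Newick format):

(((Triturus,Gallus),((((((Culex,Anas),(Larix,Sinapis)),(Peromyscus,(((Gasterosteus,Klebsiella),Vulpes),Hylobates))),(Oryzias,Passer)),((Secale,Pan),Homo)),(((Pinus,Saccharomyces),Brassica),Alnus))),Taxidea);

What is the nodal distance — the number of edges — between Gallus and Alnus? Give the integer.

5

The MRCA of Gallus and Alnus is the node subtending ((Triturus,Gallus),((((((Culex,Anas),(Larix,Sinapis)),(Peromyscus,(((Gasterosteus,Klebsiella),Vulpes),Hylobates))),(Oryzias,Passer)),((Secale,Pan),Homo)),(((Pinus,Saccharomyces),Brassica),Alnus))).
From Gallus up to that node: 2 branches. From Alnus up to the same node: 3 branches. Total: 2 + 3 = 5.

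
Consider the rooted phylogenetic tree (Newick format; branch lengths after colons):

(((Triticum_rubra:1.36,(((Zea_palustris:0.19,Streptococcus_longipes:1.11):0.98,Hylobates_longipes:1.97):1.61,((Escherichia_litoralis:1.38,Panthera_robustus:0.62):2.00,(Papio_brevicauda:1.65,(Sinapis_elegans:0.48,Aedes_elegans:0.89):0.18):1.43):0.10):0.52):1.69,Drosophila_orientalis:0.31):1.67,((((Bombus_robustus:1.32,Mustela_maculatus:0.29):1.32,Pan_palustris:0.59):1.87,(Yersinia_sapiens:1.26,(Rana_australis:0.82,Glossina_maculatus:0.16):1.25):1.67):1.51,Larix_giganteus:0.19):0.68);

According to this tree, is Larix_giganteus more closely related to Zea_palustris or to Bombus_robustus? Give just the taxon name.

The MRCA of Larix_giganteus and Bombus_robustus subtends ((((Bombus_robustus,Mustela_maculatus),Pan_palustris),(Yersinia_sapiens,(Rana_australis,Glossina_maculatus))),Larix_giganteus) (7 taxa).
The MRCA of Larix_giganteus and Zea_palustris is the root, subtending the entire tree (17 taxa).
The first is nested inside the second, so Larix_giganteus shares a more recent common ancestor with Bombus_robustus.

Bombus_robustus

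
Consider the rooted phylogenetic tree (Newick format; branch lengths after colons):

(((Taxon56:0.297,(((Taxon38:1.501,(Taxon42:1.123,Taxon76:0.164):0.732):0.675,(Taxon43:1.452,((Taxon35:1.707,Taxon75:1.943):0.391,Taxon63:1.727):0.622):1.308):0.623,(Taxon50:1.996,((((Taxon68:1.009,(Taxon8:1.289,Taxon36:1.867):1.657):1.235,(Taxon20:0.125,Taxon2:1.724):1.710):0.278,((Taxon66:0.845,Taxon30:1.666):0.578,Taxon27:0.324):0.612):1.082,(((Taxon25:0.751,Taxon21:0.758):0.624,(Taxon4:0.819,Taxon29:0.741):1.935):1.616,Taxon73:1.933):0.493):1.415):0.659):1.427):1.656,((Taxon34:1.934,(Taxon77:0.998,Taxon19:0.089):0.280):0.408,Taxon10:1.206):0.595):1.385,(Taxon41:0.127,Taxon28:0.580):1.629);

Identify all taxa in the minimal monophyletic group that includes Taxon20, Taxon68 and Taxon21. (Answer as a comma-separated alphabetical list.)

Tracing Taxon20: it sits inside (Taxon20,Taxon2).
Tracing Taxon68: it sits inside (Taxon68,(Taxon8,Taxon36)).
Tracing Taxon21: it sits inside (Taxon25,Taxon21).
The smallest clade enclosing all 3 is ((((Taxon68,(Taxon8,Taxon36)),(Taxon20,Taxon2)),((Taxon66,Taxon30),Taxon27)),(((Taxon25,Taxon21),(Taxon4,Taxon29)),Taxon73)); the answer is its 13 terminal taxa in alphabetical order.

Taxon2, Taxon20, Taxon21, Taxon25, Taxon27, Taxon29, Taxon30, Taxon36, Taxon4, Taxon66, Taxon68, Taxon73, Taxon8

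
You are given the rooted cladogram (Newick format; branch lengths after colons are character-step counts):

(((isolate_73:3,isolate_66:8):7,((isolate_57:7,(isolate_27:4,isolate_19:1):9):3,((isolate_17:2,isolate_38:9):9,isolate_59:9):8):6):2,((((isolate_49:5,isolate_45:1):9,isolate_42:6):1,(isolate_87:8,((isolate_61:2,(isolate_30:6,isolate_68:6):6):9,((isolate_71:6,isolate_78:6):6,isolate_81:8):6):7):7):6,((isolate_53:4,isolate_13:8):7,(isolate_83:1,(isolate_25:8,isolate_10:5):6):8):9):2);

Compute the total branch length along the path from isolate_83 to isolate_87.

The path runs isolate_83 → … → MRCA → … → isolate_87; the MRCA is the node subtending ((((isolate_49,isolate_45),isolate_42),(isolate_87,((isolate_61,(isolate_30,isolate_68)),((isolate_71,isolate_78),isolate_81)))),((isolate_53,isolate_13),(isolate_83,(isolate_25,isolate_10)))).
Branch lengths along that path: 1 + 8 + 9 + 6 + 7 + 8 = 39.

39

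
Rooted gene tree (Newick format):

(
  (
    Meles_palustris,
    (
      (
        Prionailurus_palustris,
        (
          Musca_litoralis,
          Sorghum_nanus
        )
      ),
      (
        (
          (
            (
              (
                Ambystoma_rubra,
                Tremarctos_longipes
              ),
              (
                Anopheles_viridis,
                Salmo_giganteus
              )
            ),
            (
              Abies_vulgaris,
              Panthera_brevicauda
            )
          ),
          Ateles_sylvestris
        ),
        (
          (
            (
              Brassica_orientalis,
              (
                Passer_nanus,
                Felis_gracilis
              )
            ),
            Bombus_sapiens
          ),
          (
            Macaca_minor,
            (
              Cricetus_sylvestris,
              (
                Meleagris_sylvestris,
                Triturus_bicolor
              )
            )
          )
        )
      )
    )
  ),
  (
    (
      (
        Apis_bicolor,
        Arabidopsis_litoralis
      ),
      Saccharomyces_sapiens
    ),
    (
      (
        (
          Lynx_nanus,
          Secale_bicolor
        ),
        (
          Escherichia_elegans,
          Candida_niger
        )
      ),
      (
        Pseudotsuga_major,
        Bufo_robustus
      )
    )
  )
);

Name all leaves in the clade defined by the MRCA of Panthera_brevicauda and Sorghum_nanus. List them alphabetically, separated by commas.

Tracing Panthera_brevicauda: it sits inside (Abies_vulgaris,Panthera_brevicauda).
Tracing Sorghum_nanus: it sits inside (Musca_litoralis,Sorghum_nanus).
The smallest clade enclosing both is ((Prionailurus_palustris,(Musca_litoralis,Sorghum_nanus)),(((((Ambystoma_rubra,Tremarctos_longipes),(Anopheles_viridis,Salmo_giganteus)),(Abies_vulgaris,Panthera_brevicauda)),Ateles_sylvestris),(((Brassica_orientalis,(Passer_nanus,Felis_gracilis)),Bombus_sapiens),(Macaca_minor,(Cricetus_sylvestris,(Meleagris_sylvestris,Triturus_bicolor)))))); the answer is its 18 terminal taxa in alphabetical order.

Abies_vulgaris, Ambystoma_rubra, Anopheles_viridis, Ateles_sylvestris, Bombus_sapiens, Brassica_orientalis, Cricetus_sylvestris, Felis_gracilis, Macaca_minor, Meleagris_sylvestris, Musca_litoralis, Panthera_brevicauda, Passer_nanus, Prionailurus_palustris, Salmo_giganteus, Sorghum_nanus, Tremarctos_longipes, Triturus_bicolor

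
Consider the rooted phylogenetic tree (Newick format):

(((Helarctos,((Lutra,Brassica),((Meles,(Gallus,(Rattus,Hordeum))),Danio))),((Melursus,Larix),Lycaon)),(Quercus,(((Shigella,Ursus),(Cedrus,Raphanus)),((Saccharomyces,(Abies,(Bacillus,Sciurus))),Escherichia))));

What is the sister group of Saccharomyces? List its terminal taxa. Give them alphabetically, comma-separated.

Saccharomyces attaches to the tree at the node subtending (Saccharomyces,(Abies,(Bacillus,Sciurus))).
The other lineage descending from that same node — the sister group — is (Abies,(Bacillus,Sciurus)); its 3 tips in alphabetical order are the answer.

Abies, Bacillus, Sciurus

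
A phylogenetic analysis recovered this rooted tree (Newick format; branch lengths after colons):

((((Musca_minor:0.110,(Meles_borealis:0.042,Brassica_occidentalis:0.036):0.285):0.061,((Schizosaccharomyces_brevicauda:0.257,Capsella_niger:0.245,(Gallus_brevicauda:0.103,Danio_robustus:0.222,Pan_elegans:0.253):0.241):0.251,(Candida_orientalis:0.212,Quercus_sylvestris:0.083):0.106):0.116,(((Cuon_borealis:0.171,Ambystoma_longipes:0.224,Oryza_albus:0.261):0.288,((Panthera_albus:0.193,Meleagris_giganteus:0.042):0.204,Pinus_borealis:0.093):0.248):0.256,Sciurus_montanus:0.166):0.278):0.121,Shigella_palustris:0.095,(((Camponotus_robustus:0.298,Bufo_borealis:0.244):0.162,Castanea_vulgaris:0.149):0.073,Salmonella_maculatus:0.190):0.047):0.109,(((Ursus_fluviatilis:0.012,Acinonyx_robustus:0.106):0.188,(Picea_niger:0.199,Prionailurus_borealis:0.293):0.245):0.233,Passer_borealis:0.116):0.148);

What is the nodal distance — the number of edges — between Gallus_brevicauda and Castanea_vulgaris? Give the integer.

8

The MRCA of Gallus_brevicauda and Castanea_vulgaris is the node subtending (((Musca_minor,(Meles_borealis,Brassica_occidentalis)),((Schizosaccharomyces_brevicauda,Capsella_niger,(Gallus_brevicauda,Danio_robustus,Pan_elegans)),(Candida_orientalis,Quercus_sylvestris)),(((Cuon_borealis,Ambystoma_longipes,Oryza_albus),((Panthera_albus,Meleagris_giganteus),Pinus_borealis)),Sciurus_montanus)),Shigella_palustris,(((Camponotus_robustus,Bufo_borealis),Castanea_vulgaris),Salmonella_maculatus)).
From Gallus_brevicauda up to that node: 5 branches. From Castanea_vulgaris up to the same node: 3 branches. Total: 5 + 3 = 8.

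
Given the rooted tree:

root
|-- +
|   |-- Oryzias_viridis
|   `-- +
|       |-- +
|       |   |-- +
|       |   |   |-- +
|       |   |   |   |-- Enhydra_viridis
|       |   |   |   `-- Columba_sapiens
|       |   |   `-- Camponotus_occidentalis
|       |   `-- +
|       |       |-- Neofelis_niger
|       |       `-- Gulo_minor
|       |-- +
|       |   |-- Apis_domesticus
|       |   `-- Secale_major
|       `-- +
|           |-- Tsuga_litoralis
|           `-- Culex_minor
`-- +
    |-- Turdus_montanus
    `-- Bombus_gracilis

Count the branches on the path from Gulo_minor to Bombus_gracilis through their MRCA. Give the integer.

The MRCA of Gulo_minor and Bombus_gracilis is the root of the tree.
From Gulo_minor up to that node: 5 branches. From Bombus_gracilis up to the same node: 2 branches. Total: 5 + 2 = 7.

7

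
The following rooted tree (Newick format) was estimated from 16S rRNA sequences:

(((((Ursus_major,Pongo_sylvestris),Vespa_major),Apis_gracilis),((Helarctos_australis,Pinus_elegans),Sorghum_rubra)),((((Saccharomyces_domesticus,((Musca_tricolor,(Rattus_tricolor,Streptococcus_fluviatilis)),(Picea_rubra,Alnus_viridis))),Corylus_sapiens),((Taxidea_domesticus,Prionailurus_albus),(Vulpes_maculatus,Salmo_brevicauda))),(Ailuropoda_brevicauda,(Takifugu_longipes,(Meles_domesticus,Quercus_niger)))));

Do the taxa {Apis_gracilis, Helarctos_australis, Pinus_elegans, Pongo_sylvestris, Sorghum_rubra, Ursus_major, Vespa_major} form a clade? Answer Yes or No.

The most recent common ancestor of these taxa subtends ((((Ursus_major,Pongo_sylvestris),Vespa_major),Apis_gracilis),((Helarctos_australis,Pinus_elegans),Sorghum_rubra)).
That clade has exactly 7 tips — every listed taxon and nothing else — so the group is monophyletic.

Yes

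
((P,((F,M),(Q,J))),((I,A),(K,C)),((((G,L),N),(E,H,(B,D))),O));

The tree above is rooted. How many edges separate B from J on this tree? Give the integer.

9

The MRCA of B and J is the root of the tree.
From B up to that node: 5 branches. From J up to the same node: 4 branches. Total: 5 + 4 = 9.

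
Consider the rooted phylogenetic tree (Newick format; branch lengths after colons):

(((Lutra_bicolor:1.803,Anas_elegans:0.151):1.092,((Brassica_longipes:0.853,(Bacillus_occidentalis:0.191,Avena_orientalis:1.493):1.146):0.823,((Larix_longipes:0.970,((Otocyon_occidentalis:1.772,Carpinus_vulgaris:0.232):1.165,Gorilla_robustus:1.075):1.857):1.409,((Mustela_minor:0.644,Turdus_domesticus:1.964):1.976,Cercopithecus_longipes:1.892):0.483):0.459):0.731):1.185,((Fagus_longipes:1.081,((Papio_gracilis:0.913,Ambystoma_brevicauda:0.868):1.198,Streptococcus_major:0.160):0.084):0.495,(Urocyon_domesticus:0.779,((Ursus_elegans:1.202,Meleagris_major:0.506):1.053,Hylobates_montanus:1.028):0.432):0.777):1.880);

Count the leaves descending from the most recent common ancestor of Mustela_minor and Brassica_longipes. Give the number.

The MRCA of Mustela_minor and Brassica_longipes is the node subtending ((Brassica_longipes,(Bacillus_occidentalis,Avena_orientalis)),((Larix_longipes,((Otocyon_occidentalis,Carpinus_vulgaris),Gorilla_robustus)),((Mustela_minor,Turdus_domesticus),Cercopithecus_longipes))).
That clade contains 10 terminal taxa: Avena_orientalis, Bacillus_occidentalis, Brassica_longipes, Carpinus_vulgaris, Cercopithecus_longipes, Gorilla_robustus, Larix_longipes, Mustela_minor, Otocyon_occidentalis, Turdus_domesticus.

10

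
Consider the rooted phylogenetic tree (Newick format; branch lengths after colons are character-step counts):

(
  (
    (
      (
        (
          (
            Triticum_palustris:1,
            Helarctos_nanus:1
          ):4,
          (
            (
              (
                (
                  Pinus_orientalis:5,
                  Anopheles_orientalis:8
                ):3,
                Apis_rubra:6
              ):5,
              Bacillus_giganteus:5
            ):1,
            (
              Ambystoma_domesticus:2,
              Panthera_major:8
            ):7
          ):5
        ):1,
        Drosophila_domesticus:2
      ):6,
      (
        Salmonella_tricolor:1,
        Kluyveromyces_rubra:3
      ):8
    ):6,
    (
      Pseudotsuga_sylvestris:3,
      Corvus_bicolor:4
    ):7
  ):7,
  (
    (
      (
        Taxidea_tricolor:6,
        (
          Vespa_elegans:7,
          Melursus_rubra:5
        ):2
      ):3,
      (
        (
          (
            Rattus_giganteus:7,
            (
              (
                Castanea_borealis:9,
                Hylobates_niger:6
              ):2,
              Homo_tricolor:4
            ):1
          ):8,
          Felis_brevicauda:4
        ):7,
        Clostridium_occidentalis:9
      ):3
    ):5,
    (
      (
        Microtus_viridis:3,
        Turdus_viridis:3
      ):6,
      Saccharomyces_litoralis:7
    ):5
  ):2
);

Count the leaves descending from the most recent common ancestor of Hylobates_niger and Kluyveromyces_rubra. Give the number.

The MRCA of Hylobates_niger and Kluyveromyces_rubra is the root, so the clade is the entire tree.
That clade contains 25 terminal taxa: Ambystoma_domesticus, Anopheles_orientalis, Apis_rubra, Bacillus_giganteus, Castanea_borealis, Clostridium_occidentalis, Corvus_bicolor, Drosophila_domesticus, Felis_brevicauda, Helarctos_nanus, Homo_tricolor, Hylobates_niger, Kluyveromyces_rubra, Melursus_rubra, Microtus_viridis, Panthera_major, Pinus_orientalis, Pseudotsuga_sylvestris, Rattus_giganteus, Saccharomyces_litoralis, Salmonella_tricolor, Taxidea_tricolor, Triticum_palustris, Turdus_viridis, Vespa_elegans.

25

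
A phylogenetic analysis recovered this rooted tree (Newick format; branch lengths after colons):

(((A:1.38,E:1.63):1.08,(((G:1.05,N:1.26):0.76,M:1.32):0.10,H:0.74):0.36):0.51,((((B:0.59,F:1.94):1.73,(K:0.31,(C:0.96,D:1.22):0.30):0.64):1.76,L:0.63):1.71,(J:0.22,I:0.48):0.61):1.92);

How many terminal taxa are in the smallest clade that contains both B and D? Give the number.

5

The MRCA of B and D is the node subtending ((B,F),(K,(C,D))).
That clade contains 5 terminal taxa: B, C, D, F, K.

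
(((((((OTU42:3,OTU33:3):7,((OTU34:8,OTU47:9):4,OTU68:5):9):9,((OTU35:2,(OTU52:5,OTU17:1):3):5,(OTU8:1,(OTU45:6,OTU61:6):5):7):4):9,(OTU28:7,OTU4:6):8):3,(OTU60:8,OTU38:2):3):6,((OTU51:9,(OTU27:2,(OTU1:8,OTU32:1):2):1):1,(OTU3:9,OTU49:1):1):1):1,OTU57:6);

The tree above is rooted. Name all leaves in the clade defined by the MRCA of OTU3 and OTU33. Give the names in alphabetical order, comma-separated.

OTU1, OTU17, OTU27, OTU28, OTU3, OTU32, OTU33, OTU34, OTU35, OTU38, OTU4, OTU42, OTU45, OTU47, OTU49, OTU51, OTU52, OTU60, OTU61, OTU68, OTU8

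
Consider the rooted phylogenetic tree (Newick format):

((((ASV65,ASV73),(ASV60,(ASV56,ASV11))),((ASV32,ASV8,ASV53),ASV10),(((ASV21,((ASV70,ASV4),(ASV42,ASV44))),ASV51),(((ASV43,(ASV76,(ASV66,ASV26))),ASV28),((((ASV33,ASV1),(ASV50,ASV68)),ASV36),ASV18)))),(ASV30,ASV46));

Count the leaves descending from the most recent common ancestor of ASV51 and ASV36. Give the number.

The MRCA of ASV51 and ASV36 is the node subtending (((ASV21,((ASV70,ASV4),(ASV42,ASV44))),ASV51),(((ASV43,(ASV76,(ASV66,ASV26))),ASV28),((((ASV33,ASV1),(ASV50,ASV68)),ASV36),ASV18))).
That clade contains 17 terminal taxa: ASV1, ASV18, ASV21, ASV26, ASV28, ASV33, ASV36, ASV4, ASV42, ASV43, ASV44, ASV50, ASV51, ASV66, ASV68, ASV70, ASV76.

17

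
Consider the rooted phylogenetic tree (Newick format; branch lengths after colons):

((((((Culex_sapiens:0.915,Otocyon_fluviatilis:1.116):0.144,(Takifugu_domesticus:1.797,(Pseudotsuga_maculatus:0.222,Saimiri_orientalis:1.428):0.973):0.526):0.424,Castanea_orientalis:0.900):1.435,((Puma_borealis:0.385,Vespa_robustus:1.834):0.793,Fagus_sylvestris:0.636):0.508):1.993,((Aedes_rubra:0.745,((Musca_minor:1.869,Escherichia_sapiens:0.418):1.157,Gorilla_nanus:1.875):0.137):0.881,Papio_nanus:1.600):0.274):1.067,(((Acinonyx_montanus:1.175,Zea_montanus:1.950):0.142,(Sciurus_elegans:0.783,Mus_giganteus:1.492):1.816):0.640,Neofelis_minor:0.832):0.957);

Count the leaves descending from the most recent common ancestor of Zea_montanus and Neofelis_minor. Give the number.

The MRCA of Zea_montanus and Neofelis_minor is the node subtending (((Acinonyx_montanus,Zea_montanus),(Sciurus_elegans,Mus_giganteus)),Neofelis_minor).
That clade contains 5 terminal taxa: Acinonyx_montanus, Mus_giganteus, Neofelis_minor, Sciurus_elegans, Zea_montanus.

5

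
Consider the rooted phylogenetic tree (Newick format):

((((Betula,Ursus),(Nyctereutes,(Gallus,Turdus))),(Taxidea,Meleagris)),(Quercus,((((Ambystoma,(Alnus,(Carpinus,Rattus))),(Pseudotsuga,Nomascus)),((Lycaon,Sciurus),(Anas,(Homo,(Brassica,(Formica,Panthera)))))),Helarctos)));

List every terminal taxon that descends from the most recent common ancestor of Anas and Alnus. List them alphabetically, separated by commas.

Alnus, Ambystoma, Anas, Brassica, Carpinus, Formica, Homo, Lycaon, Nomascus, Panthera, Pseudotsuga, Rattus, Sciurus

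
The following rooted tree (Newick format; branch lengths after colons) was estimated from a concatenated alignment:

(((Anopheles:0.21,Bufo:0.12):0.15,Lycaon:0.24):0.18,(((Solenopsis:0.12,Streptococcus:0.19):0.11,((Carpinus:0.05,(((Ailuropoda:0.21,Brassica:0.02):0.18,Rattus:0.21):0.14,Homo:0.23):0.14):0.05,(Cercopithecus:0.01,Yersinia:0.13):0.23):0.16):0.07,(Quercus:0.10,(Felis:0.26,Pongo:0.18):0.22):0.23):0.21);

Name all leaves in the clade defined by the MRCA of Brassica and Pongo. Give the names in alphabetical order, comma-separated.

Ailuropoda, Brassica, Carpinus, Cercopithecus, Felis, Homo, Pongo, Quercus, Rattus, Solenopsis, Streptococcus, Yersinia

Tracing Brassica: it sits inside (Ailuropoda,Brassica).
Tracing Pongo: it sits inside (Felis,Pongo).
The smallest clade enclosing both is (((Solenopsis,Streptococcus),((Carpinus,(((Ailuropoda,Brassica),Rattus),Homo)),(Cercopithecus,Yersinia))),(Quercus,(Felis,Pongo))); the answer is its 12 terminal taxa in alphabetical order.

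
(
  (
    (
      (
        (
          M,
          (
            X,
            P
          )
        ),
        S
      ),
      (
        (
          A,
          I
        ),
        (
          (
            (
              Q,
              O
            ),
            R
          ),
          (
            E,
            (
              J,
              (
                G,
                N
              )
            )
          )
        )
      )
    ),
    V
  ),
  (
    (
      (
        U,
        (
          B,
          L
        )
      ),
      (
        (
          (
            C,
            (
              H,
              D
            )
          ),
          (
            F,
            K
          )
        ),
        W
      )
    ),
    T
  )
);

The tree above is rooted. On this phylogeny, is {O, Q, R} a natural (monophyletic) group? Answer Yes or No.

Yes

The most recent common ancestor of these taxa subtends ((Q,O),R).
That clade has exactly 3 tips — every listed taxon and nothing else — so the group is monophyletic.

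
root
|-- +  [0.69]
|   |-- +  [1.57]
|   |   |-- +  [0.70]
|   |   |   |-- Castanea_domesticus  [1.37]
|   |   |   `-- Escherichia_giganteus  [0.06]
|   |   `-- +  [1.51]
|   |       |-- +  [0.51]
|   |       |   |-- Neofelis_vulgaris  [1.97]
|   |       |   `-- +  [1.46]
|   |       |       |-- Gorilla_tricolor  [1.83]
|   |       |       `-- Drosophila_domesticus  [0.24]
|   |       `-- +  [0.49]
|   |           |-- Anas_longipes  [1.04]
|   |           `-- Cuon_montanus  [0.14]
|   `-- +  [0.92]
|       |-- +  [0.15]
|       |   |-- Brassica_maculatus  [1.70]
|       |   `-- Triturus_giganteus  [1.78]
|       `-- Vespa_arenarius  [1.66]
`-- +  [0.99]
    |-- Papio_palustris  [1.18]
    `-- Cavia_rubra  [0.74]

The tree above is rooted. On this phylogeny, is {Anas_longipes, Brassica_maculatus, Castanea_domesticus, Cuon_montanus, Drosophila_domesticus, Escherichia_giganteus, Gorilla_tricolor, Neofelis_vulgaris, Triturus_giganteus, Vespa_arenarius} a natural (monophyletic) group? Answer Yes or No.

The most recent common ancestor of these taxa subtends (((Castanea_domesticus,Escherichia_giganteus),((Neofelis_vulgaris,(Gorilla_tricolor,Drosophila_domesticus)),(Anas_longipes,Cuon_montanus))),((Brassica_maculatus,Triturus_giganteus),Vespa_arenarius)).
That clade has exactly 10 tips — every listed taxon and nothing else — so the group is monophyletic.

Yes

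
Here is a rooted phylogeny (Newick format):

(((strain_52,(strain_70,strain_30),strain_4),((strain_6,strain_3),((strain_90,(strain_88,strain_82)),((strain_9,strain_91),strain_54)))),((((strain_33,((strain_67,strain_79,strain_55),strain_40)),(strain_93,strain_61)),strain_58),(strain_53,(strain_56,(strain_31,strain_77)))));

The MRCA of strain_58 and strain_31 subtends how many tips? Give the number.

12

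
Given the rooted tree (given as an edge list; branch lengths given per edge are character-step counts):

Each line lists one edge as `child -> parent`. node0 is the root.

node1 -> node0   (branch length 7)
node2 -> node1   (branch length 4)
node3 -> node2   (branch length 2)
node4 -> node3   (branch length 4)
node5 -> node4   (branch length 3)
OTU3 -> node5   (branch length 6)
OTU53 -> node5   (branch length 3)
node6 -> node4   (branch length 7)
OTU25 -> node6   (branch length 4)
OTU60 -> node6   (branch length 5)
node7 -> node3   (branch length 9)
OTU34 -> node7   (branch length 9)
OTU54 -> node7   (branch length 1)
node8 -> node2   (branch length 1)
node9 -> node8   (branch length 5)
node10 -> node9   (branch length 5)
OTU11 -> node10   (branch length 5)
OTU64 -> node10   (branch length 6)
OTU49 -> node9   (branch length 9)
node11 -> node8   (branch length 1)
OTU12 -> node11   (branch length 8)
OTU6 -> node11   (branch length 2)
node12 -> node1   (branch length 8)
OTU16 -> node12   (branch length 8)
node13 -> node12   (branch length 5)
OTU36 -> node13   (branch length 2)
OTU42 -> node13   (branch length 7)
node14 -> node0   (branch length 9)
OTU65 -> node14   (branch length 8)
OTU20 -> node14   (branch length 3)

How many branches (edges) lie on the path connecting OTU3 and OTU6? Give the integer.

7

The MRCA of OTU3 and OTU6 is the node subtending ((((OTU3,OTU53),(OTU25,OTU60)),(OTU34,OTU54)),(((OTU11,OTU64),OTU49),(OTU12,OTU6))).
From OTU3 up to that node: 4 branches. From OTU6 up to the same node: 3 branches. Total: 4 + 3 = 7.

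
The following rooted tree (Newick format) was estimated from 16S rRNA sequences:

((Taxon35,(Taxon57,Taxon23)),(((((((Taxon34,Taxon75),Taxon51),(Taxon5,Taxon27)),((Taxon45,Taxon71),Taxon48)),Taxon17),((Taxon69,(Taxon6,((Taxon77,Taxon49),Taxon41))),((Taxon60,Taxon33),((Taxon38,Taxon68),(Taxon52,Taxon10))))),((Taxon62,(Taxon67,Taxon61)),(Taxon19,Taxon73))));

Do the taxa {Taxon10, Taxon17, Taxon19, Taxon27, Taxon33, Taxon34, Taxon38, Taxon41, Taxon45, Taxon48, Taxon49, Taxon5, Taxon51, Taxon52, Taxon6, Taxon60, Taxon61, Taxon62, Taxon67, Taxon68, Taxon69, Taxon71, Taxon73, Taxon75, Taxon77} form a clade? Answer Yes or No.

The most recent common ancestor of these taxa subtends (((((((Taxon34,Taxon75),Taxon51),(Taxon5,Taxon27)),((Taxon45,Taxon71),Taxon48)),Taxon17),((Taxon69,(Taxon6,((Taxon77,Taxon49),Taxon41))),((Taxon60,Taxon33),((Taxon38,Taxon68),(Taxon52,Taxon10))))),((Taxon62,(Taxon67,Taxon61)),(Taxon19,Taxon73))).
That clade has exactly 25 tips — every listed taxon and nothing else — so the group is monophyletic.

Yes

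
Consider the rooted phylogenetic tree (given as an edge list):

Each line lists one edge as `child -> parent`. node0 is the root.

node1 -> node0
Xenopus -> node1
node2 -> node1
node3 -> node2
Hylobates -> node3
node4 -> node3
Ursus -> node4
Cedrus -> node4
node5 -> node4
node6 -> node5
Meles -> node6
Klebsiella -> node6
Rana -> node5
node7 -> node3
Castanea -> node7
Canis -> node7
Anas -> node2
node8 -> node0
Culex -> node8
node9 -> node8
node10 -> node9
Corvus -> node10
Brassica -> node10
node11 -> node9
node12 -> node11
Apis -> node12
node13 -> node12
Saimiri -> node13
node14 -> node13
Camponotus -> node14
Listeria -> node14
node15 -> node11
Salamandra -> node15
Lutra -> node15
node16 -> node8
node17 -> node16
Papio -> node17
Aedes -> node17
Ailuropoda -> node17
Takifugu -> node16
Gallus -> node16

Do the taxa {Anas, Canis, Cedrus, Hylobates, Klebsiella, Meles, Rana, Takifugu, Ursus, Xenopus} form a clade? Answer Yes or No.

The MRCA of the listed taxa is the root, so the smallest clade containing them is the whole tree.
That clade also contains Aedes, Ailuropoda, Apis, Brassica, Camponotus, Castanea, Corvus, Culex, Gallus, Listeria, Lutra, Papio, Saimiri, Salamandra, which are not in the proposed group, so the group is not monophyletic.

No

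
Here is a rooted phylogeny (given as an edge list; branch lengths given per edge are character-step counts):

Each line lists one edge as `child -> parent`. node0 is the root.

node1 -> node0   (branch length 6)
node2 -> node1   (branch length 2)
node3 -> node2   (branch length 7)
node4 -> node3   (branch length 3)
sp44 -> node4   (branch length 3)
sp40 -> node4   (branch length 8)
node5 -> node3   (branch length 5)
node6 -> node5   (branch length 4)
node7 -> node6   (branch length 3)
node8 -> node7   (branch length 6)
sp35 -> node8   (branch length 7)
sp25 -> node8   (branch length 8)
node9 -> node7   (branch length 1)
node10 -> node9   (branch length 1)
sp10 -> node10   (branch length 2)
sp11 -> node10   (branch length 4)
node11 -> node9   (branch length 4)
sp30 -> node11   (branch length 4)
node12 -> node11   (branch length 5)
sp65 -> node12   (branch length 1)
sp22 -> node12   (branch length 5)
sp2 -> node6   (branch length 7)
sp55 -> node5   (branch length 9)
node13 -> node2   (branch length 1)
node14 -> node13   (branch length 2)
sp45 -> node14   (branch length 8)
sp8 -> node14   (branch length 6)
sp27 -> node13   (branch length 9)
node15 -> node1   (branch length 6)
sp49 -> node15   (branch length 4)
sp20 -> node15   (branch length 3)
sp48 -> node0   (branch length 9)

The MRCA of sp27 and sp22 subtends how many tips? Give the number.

14

The MRCA of sp27 and sp22 is the node subtending (((sp44,sp40),((((sp35,sp25),((sp10,sp11),(sp30,(sp65,sp22)))),sp2),sp55)),((sp45,sp8),sp27)).
That clade contains 14 terminal taxa: sp10, sp11, sp2, sp22, sp25, sp27, sp30, sp35, sp40, sp44, sp45, sp55, sp65, sp8.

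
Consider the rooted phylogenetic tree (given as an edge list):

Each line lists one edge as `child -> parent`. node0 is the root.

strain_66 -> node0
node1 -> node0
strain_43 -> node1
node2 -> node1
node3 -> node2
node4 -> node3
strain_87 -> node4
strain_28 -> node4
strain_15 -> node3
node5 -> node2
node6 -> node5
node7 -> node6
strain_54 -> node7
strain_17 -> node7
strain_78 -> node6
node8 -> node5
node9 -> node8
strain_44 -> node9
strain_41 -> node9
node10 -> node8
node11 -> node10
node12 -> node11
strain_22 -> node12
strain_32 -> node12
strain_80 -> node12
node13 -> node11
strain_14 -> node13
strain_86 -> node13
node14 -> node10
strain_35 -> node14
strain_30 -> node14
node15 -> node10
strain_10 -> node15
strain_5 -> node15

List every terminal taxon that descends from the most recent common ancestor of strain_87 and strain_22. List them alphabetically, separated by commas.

strain_10, strain_14, strain_15, strain_17, strain_22, strain_28, strain_30, strain_32, strain_35, strain_41, strain_44, strain_5, strain_54, strain_78, strain_80, strain_86, strain_87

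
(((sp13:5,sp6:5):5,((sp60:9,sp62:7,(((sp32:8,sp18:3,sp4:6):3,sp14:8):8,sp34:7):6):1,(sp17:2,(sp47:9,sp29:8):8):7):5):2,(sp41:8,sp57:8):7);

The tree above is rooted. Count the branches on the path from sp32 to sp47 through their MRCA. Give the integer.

8

The MRCA of sp32 and sp47 is the node subtending ((sp60,sp62,(((sp32,sp18,sp4),sp14),sp34)),(sp17,(sp47,sp29))).
From sp32 up to that node: 5 branches. From sp47 up to the same node: 3 branches. Total: 5 + 3 = 8.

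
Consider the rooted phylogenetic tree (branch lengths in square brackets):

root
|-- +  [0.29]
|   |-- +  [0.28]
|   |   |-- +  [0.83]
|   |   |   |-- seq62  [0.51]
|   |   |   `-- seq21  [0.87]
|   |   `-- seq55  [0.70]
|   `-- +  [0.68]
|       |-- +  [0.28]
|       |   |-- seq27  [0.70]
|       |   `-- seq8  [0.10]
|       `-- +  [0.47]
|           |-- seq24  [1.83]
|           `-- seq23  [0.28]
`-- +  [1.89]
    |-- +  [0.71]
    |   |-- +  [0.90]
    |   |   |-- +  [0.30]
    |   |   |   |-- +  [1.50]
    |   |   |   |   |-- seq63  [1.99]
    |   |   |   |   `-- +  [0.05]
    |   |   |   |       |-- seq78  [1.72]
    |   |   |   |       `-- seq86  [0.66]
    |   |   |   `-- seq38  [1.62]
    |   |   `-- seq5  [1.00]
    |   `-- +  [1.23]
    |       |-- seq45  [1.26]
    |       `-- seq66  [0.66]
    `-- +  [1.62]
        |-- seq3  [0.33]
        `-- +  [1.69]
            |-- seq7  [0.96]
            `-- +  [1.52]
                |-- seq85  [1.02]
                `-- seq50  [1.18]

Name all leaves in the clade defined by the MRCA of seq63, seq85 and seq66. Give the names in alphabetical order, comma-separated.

Tracing seq63: it sits inside (seq63,(seq78,seq86)).
Tracing seq85: it sits inside (seq85,seq50).
Tracing seq66: it sits inside (seq45,seq66).
The smallest clade enclosing all 3 is (((((seq63,(seq78,seq86)),seq38),seq5),(seq45,seq66)),(seq3,(seq7,(seq85,seq50)))); the answer is its 11 terminal taxa in alphabetical order.

seq3, seq38, seq45, seq5, seq50, seq63, seq66, seq7, seq78, seq85, seq86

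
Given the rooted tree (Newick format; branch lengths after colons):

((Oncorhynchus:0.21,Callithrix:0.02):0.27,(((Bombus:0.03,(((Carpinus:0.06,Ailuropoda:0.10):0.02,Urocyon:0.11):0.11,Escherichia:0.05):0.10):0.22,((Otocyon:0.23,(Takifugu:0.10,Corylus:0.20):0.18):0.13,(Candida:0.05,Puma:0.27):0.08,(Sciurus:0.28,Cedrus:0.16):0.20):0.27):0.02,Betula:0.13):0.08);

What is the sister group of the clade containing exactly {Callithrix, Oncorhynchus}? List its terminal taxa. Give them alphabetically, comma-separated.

The clade containing exactly {Callithrix, Oncorhynchus} attaches directly to the root of the tree.
The other lineage descending from that same node — the sister group — is (((Bombus,(((Carpinus,Ailuropoda),Urocyon),Escherichia)),((Otocyon,(Takifugu,Corylus)),(Candida,Puma),(Sciurus,Cedrus))),Betula); its 13 tips in alphabetical order are the answer.

Ailuropoda, Betula, Bombus, Candida, Carpinus, Cedrus, Corylus, Escherichia, Otocyon, Puma, Sciurus, Takifugu, Urocyon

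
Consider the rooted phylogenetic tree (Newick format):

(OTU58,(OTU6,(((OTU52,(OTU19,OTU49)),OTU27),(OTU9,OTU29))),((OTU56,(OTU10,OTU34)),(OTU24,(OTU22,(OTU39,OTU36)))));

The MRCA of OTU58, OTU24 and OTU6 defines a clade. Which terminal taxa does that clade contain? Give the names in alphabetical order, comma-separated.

OTU10, OTU19, OTU22, OTU24, OTU27, OTU29, OTU34, OTU36, OTU39, OTU49, OTU52, OTU56, OTU58, OTU6, OTU9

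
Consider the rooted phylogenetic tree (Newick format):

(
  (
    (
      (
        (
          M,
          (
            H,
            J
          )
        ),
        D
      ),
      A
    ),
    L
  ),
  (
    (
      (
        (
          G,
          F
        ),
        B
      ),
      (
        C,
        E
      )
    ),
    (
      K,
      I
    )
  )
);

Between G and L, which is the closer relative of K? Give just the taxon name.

G

The MRCA of K and G subtends ((((G,F),B),(C,E)),(K,I)) (7 taxa).
The MRCA of K and L is the root, subtending the entire tree (13 taxa).
The first is nested inside the second, so K shares a more recent common ancestor with G.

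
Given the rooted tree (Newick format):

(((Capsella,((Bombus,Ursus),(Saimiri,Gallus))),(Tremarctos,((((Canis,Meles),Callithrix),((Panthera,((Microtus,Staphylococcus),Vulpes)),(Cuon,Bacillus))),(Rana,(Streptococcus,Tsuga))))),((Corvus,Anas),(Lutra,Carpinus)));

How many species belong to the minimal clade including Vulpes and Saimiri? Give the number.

The MRCA of Vulpes and Saimiri is the node subtending ((Capsella,((Bombus,Ursus),(Saimiri,Gallus))),(Tremarctos,((((Canis,Meles),Callithrix),((Panthera,((Microtus,Staphylococcus),Vulpes)),(Cuon,Bacillus))),(Rana,(Streptococcus,Tsuga))))).
That clade contains 18 terminal taxa: Bacillus, Bombus, Callithrix, Canis, Capsella, Cuon, Gallus, Meles, Microtus, Panthera, Rana, Saimiri, Staphylococcus, Streptococcus, Tremarctos, Tsuga, Ursus, Vulpes.

18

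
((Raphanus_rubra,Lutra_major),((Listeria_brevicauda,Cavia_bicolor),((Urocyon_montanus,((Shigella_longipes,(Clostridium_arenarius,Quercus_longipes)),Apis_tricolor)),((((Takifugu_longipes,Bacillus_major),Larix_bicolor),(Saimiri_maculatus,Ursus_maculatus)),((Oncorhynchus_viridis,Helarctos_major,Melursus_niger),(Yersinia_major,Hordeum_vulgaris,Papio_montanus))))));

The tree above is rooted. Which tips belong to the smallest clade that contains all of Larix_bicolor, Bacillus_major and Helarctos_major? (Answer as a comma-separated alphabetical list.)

Tracing Larix_bicolor: it sits inside ((Takifugu_longipes,Bacillus_major),Larix_bicolor).
Tracing Bacillus_major: it sits inside (Takifugu_longipes,Bacillus_major).
Tracing Helarctos_major: it sits inside (Oncorhynchus_viridis,Helarctos_major,Melursus_niger).
The smallest clade enclosing all 3 is ((((Takifugu_longipes,Bacillus_major),Larix_bicolor),(Saimiri_maculatus,Ursus_maculatus)),((Oncorhynchus_viridis,Helarctos_major,Melursus_niger),(Yersinia_major,Hordeum_vulgaris,Papio_montanus))); the answer is its 11 terminal taxa in alphabetical order.

Bacillus_major, Helarctos_major, Hordeum_vulgaris, Larix_bicolor, Melursus_niger, Oncorhynchus_viridis, Papio_montanus, Saimiri_maculatus, Takifugu_longipes, Ursus_maculatus, Yersinia_major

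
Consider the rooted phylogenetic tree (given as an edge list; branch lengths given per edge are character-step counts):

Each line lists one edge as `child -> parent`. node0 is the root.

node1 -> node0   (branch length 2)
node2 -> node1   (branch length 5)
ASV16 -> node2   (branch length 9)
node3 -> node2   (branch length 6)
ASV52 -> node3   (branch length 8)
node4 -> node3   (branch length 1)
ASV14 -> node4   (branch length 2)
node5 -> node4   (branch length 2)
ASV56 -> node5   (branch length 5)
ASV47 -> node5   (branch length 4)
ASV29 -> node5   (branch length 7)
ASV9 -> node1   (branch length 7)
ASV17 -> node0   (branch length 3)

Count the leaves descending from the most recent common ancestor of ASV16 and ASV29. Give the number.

The MRCA of ASV16 and ASV29 is the node subtending (ASV16,(ASV52,(ASV14,(ASV56,ASV47,ASV29)))).
That clade contains 6 terminal taxa: ASV14, ASV16, ASV29, ASV47, ASV52, ASV56.

6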